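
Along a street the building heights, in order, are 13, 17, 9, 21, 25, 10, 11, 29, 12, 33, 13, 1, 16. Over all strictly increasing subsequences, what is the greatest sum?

Let S[i] be the best sum of a strictly increasing subsequence ending at i:
i:       1   2   3   4   5   6   7   8   9  10  11  12  13
a[i]:   13  17   9  21  25  10  11  29  12  33  13   1  16
S:      13  30   9  51  76  19  30 105  42 138  55   1  71
Maximum is 138 (e.g. 13 + 17 + 21 + 25 + 29 + 33).

138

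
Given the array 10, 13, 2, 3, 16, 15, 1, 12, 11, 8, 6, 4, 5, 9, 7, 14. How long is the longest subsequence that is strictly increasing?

6

Track the smallest tail for each achievable length (strict):
10 → extends → [10]
13 → extends → [10, 13]
2 → replaces 10 → [2, 13]
3 → replaces 13 → [2, 3]
16 → extends → [2, 3, 16]
15 → replaces 16 → [2, 3, 15]
1 → replaces 2 → [1, 3, 15]
12 → replaces 15 → [1, 3, 12]
11 → replaces 12 → [1, 3, 11]
8 → replaces 11 → [1, 3, 8]
6 → replaces 8 → [1, 3, 6]
4 → replaces 6 → [1, 3, 4]
5 → extends → [1, 3, 4, 5]
9 → extends → [1, 3, 4, 5, 9]
7 → replaces 9 → [1, 3, 4, 5, 7]
14 → extends → [1, 3, 4, 5, 7, 14]
Six tails, so the longest strictly increasing subsequence has length 6 (e.g. 2, 3, 4, 5, 9, 14).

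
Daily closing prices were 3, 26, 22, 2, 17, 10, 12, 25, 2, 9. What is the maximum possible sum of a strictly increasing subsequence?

Let S[i] be the best sum of a strictly increasing subsequence ending at i:
i:      1  2  3  4  5  6  7  8  9 10
a[i]:   3 26 22  2 17 10 12 25  2  9
S:      3 29 25  2 20 13 25 50  2 12
Maximum is 50 (e.g. 3 + 10 + 12 + 25).

50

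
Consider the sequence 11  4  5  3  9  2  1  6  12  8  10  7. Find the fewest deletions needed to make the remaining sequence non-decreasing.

Fewest deletions = n − (longest non-decreasing subsequence).
Patience tails:
11 → extends → [11]
4 → replaces 11 → [4]
5 → extends → [4, 5]
3 → replaces 4 → [3, 5]
9 → extends → [3, 5, 9]
2 → replaces 3 → [2, 5, 9]
1 → replaces 2 → [1, 5, 9]
6 → replaces 9 → [1, 5, 6]
12 → extends → [1, 5, 6, 12]
8 → replaces 12 → [1, 5, 6, 8]
10 → extends → [1, 5, 6, 8, 10]
7 → replaces 8 → [1, 5, 6, 7, 10]
Longest non-decreasing subsequence has length 5, so deletions = 12 − 5 = 7.

7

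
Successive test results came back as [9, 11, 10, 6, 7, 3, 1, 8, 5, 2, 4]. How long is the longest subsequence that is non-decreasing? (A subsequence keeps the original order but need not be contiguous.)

Track the smallest tail for each achievable length (allowing ties):
9 → extends → [9]
11 → extends → [9, 11]
10 → replaces 11 → [9, 10]
6 → replaces 9 → [6, 10]
7 → replaces 10 → [6, 7]
3 → replaces 6 → [3, 7]
1 → replaces 3 → [1, 7]
8 → extends → [1, 7, 8]
5 → replaces 7 → [1, 5, 8]
2 → replaces 5 → [1, 2, 8]
4 → replaces 8 → [1, 2, 4]
Three tails, so the longest non-decreasing subsequence has length 3 (e.g. 6, 7, 8).

3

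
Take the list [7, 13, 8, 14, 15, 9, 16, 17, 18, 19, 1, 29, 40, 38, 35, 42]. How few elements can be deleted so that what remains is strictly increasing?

Fewest deletions = n − (longest strictly increasing subsequence).
Patience tails:
7 → extends → [7]
13 → extends → [7, 13]
8 → replaces 13 → [7, 8]
14 → extends → [7, 8, 14]
15 → extends → [7, 8, 14, 15]
9 → replaces 14 → [7, 8, 9, 15]
16 → extends → [7, 8, 9, 15, 16]
17 → extends → [7, 8, 9, 15, 16, 17]
18 → extends → [7, 8, 9, 15, 16, 17, 18]
19 → extends → [7, 8, 9, 15, 16, 17, 18, 19]
1 → replaces 7 → [1, 8, 9, 15, 16, 17, 18, 19]
29 → extends → [1, 8, 9, 15, 16, 17, 18, 19, 29]
40 → extends → [1, 8, 9, 15, 16, 17, 18, 19, 29, 40]
38 → replaces 40 → [1, 8, 9, 15, 16, 17, 18, 19, 29, 38]
35 → replaces 38 → [1, 8, 9, 15, 16, 17, 18, 19, 29, 35]
42 → extends → [1, 8, 9, 15, 16, 17, 18, 19, 29, 35, 42]
Longest strictly increasing subsequence has length 11, so deletions = 16 − 11 = 5.

5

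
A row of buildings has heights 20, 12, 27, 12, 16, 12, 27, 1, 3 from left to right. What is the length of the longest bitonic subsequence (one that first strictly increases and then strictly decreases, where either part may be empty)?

5

inc[i] = longest strictly increasing subsequence ending at i; dec[i] = longest strictly decreasing subsequence starting at i:
i:      1  2  3  4  5  6  7  8  9
a[i]:  20 12 27 12 16 12 27  1  3
inc:    1  1  2  1  2  1  3  1  2
dec:    4  2  4  2  3  2  2  1  1
Best peak at i=3 (value 27): inc=2, dec=4, length 2+4−1 = 5.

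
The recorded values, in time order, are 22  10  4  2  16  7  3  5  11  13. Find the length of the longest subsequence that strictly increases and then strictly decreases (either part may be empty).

inc[i] = longest strictly increasing subsequence ending at i; dec[i] = longest strictly decreasing subsequence starting at i:
i:      1  2  3  4  5  6  7  8  9 10
a[i]:  22 10  4  2 16  7  3  5 11 13
inc:    1  1  1  1  2  2  2  3  4  5
dec:    4  3  2  1  3  2  1  1  1  1
Best peak at i=10 (value 13): inc=5, dec=1, length 5+1−1 = 5.

5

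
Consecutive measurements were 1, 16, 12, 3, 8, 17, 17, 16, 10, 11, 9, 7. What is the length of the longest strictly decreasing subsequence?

Let dp[i] be the longest strictly decreasing subsequence ending at i:
i:      1  2  3  4  5  6  7  8  9 10 11 12
a[i]:   1 16 12  3  8 17 17 16 10 11  9  7
dp:     1  1  2  3  3  1  1  2  3  3  4  5
Maximum is 5.

5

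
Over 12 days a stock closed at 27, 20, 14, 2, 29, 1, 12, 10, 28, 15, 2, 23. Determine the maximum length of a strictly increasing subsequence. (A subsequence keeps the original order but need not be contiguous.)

Let dp[i] be the length of the longest such subsequence ending at index i:
i:      1  2  3  4  5  6  7  8  9 10 11 12
a[i]:  27 20 14  2 29  1 12 10 28 15  2 23
dp:     1  1  1  1  2  1  2  2  3  3  2  4
Maximum dp value is 4.

4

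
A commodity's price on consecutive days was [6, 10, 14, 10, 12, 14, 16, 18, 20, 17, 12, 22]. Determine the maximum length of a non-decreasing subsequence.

Track the smallest tail for each achievable length (allowing ties):
6 → extends → [6]
10 → extends → [6, 10]
14 → extends → [6, 10, 14]
10 → replaces 14 → [6, 10, 10]
12 → extends → [6, 10, 10, 12]
14 → extends → [6, 10, 10, 12, 14]
16 → extends → [6, 10, 10, 12, 14, 16]
18 → extends → [6, 10, 10, 12, 14, 16, 18]
20 → extends → [6, 10, 10, 12, 14, 16, 18, 20]
17 → replaces 18 → [6, 10, 10, 12, 14, 16, 17, 20]
12 → replaces 14 → [6, 10, 10, 12, 12, 16, 17, 20]
22 → extends → [6, 10, 10, 12, 12, 16, 17, 20, 22]
Nine tails, so the longest non-decreasing subsequence has length 9 (e.g. 6, 10, 10, 12, 14, 16, 18, 20, 22).

9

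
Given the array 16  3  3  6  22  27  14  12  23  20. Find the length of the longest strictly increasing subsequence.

4

Track the smallest tail for each achievable length (strict):
16 → extends → [16]
3 → replaces 16 → [3]
3 → already a tail → [3]
6 → extends → [3, 6]
22 → extends → [3, 6, 22]
27 → extends → [3, 6, 22, 27]
14 → replaces 22 → [3, 6, 14, 27]
12 → replaces 14 → [3, 6, 12, 27]
23 → replaces 27 → [3, 6, 12, 23]
20 → replaces 23 → [3, 6, 12, 20]
Four tails, so the longest strictly increasing subsequence has length 4 (e.g. 3, 6, 22, 27).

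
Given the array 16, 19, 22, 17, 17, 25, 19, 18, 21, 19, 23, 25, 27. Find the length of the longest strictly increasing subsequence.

7

Track the smallest tail for each achievable length (strict):
16 → extends → [16]
19 → extends → [16, 19]
22 → extends → [16, 19, 22]
17 → replaces 19 → [16, 17, 22]
17 → already a tail → [16, 17, 22]
25 → extends → [16, 17, 22, 25]
19 → replaces 22 → [16, 17, 19, 25]
18 → replaces 19 → [16, 17, 18, 25]
21 → replaces 25 → [16, 17, 18, 21]
19 → replaces 21 → [16, 17, 18, 19]
23 → extends → [16, 17, 18, 19, 23]
25 → extends → [16, 17, 18, 19, 23, 25]
27 → extends → [16, 17, 18, 19, 23, 25, 27]
Seven tails, so the longest strictly increasing subsequence has length 7 (e.g. 16, 17, 19, 21, 23, 25, 27).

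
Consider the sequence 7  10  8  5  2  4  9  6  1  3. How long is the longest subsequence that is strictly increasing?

Track the smallest tail for each achievable length (strict):
7 → extends → [7]
10 → extends → [7, 10]
8 → replaces 10 → [7, 8]
5 → replaces 7 → [5, 8]
2 → replaces 5 → [2, 8]
4 → replaces 8 → [2, 4]
9 → extends → [2, 4, 9]
6 → replaces 9 → [2, 4, 6]
1 → replaces 2 → [1, 4, 6]
3 → replaces 4 → [1, 3, 6]
Three tails, so the longest strictly increasing subsequence has length 3 (e.g. 7, 8, 9).

3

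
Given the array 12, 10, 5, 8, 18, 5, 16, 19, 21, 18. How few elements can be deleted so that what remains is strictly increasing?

Fewest deletions = n − (longest strictly increasing subsequence).
Patience tails:
12 → extends → [12]
10 → replaces 12 → [10]
5 → replaces 10 → [5]
8 → extends → [5, 8]
18 → extends → [5, 8, 18]
5 → already a tail → [5, 8, 18]
16 → replaces 18 → [5, 8, 16]
19 → extends → [5, 8, 16, 19]
21 → extends → [5, 8, 16, 19, 21]
18 → replaces 19 → [5, 8, 16, 18, 21]
Longest strictly increasing subsequence has length 5, so deletions = 10 − 5 = 5.

5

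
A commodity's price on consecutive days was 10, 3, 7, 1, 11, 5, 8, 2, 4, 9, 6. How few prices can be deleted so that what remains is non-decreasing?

7

Fewest deletions = n − (longest non-decreasing subsequence).
Patience tails:
10 → extends → [10]
3 → replaces 10 → [3]
7 → extends → [3, 7]
1 → replaces 3 → [1, 7]
11 → extends → [1, 7, 11]
5 → replaces 7 → [1, 5, 11]
8 → replaces 11 → [1, 5, 8]
2 → replaces 5 → [1, 2, 8]
4 → replaces 8 → [1, 2, 4]
9 → extends → [1, 2, 4, 9]
6 → replaces 9 → [1, 2, 4, 6]
Longest non-decreasing subsequence has length 4, so deletions = 11 − 4 = 7.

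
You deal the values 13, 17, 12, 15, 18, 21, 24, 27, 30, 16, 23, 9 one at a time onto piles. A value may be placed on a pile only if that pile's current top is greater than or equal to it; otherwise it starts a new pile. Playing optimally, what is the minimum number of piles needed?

7

Place each on the leftmost legal pile:
13 → new pile 1 (tops now [13])
17 → new pile 2 (tops now [13, 17])
12 → pile 1 (tops now [12, 17])
15 → pile 2 (tops now [12, 15])
18 → new pile 3 (tops now [12, 15, 18])
21 → new pile 4 (tops now [12, 15, 18, 21])
24 → new pile 5 (tops now [12, 15, 18, 21, 24])
27 → new pile 6 (tops now [12, 15, 18, 21, 24, 27])
30 → new pile 7 (tops now [12, 15, 18, 21, 24, 27, 30])
16 → pile 3 (tops now [12, 15, 16, 21, 24, 27, 30])
23 → pile 5 (tops now [12, 15, 16, 21, 23, 27, 30])
9 → pile 1 (tops now [9, 15, 16, 21, 23, 27, 30])
Seven piles.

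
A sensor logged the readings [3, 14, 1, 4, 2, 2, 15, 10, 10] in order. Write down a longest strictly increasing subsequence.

3, 14, 15

Patience tails give the LIS length; then backtrack through the dp parents:
3 → extends → [3]
14 → extends → [3, 14]
1 → replaces 3 → [1, 14]
4 → replaces 14 → [1, 4]
2 → replaces 4 → [1, 2]
2 → already a tail → [1, 2]
15 → extends → [1, 2, 15]
10 → replaces 15 → [1, 2, 10]
10 → already a tail → [1, 2, 10]
Length 3; one witness is 3, 14, 15.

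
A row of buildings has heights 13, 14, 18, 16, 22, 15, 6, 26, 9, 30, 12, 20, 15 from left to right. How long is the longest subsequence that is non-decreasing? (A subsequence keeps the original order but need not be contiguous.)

6

Let dp[i] be the length of the longest such subsequence ending at index i:
i:      1  2  3  4  5  6  7  8  9 10 11 12 13
a[i]:  13 14 18 16 22 15  6 26  9 30 12 20 15
dp:     1  2  3  3  4  3  1  5  2  6  3  4  4
Maximum dp value is 6.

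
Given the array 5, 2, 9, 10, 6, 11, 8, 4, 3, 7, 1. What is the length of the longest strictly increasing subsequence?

4

Let dp[i] be the length of the longest such subsequence ending at index i:
i:      1  2  3  4  5  6  7  8  9 10 11
a[i]:   5  2  9 10  6 11  8  4  3  7  1
dp:     1  1  2  3  2  4  3  2  2  3  1
Maximum dp value is 4.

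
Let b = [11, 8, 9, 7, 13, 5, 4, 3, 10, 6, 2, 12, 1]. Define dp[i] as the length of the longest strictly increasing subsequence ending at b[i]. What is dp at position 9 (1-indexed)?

3

dp[i] = 1 + max{dp[j] : j<i, b[j]<b[i]} (or 1 if no such j):
i:      1  2  3  4  5  6  7  8  9 10 11 12 13
b[i]:  11  8  9  7 13  5  4  3 10  6  2 12  1
dp:     1  1  2  1  3  1  1  1  3  2  1  4  1
At index 9 the value is 3.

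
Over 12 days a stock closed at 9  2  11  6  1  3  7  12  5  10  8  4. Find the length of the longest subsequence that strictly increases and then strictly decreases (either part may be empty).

inc[i] = longest strictly increasing subsequence ending at i; dec[i] = longest strictly decreasing subsequence starting at i:
i:      1  2  3  4  5  6  7  8  9 10 11 12
a[i]:   9  2 11  6  1  3  7 12  5 10  8  4
inc:    1  1  2  2  1  2  3  4  3  4  4  3
dec:    4  2  4  3  1  1  3  4  2  3  2  1
Best peak at i=8 (value 12): inc=4, dec=4, length 4+4−1 = 7.

7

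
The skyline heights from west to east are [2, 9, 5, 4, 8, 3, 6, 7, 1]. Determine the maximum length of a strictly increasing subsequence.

4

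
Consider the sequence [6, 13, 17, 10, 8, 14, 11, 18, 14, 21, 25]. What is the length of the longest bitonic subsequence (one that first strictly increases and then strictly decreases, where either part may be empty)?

inc[i] = longest strictly increasing subsequence ending at i; dec[i] = longest strictly decreasing subsequence starting at i:
i:      1  2  3  4  5  6  7  8  9 10 11
a[i]:   6 13 17 10  8 14 11 18 14 21 25
inc:    1  2  3  2  2  3  3  4  4  5  6
dec:    1  3  3  2  1  2  1  2  1  1  1
Best peak at i=11 (value 25): inc=6, dec=1, length 6+1−1 = 6.

6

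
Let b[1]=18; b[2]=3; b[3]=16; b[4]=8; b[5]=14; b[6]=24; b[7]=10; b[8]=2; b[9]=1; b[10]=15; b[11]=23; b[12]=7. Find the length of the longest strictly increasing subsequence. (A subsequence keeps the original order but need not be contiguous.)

5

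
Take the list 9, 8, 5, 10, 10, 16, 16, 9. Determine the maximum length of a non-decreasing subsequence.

5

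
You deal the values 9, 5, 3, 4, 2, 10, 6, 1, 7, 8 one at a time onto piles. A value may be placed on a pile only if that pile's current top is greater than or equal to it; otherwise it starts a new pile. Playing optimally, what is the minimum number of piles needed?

Place each on the leftmost legal pile:
9 → new pile 1 (tops now [9])
5 → pile 1 (tops now [5])
3 → pile 1 (tops now [3])
4 → new pile 2 (tops now [3, 4])
2 → pile 1 (tops now [2, 4])
10 → new pile 3 (tops now [2, 4, 10])
6 → pile 3 (tops now [2, 4, 6])
1 → pile 1 (tops now [1, 4, 6])
7 → new pile 4 (tops now [1, 4, 6, 7])
8 → new pile 5 (tops now [1, 4, 6, 7, 8])
Five piles.

5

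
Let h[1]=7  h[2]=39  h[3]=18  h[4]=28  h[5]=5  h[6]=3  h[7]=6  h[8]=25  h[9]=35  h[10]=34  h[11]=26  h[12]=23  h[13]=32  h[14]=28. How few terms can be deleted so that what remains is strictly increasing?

9

Fewest deletions = n − (longest strictly increasing subsequence).
Patience tails:
7 → extends → [7]
39 → extends → [7, 39]
18 → replaces 39 → [7, 18]
28 → extends → [7, 18, 28]
5 → replaces 7 → [5, 18, 28]
3 → replaces 5 → [3, 18, 28]
6 → replaces 18 → [3, 6, 28]
25 → replaces 28 → [3, 6, 25]
35 → extends → [3, 6, 25, 35]
34 → replaces 35 → [3, 6, 25, 34]
26 → replaces 34 → [3, 6, 25, 26]
23 → replaces 25 → [3, 6, 23, 26]
32 → extends → [3, 6, 23, 26, 32]
28 → replaces 32 → [3, 6, 23, 26, 28]
Longest strictly increasing subsequence has length 5, so deletions = 14 − 5 = 9.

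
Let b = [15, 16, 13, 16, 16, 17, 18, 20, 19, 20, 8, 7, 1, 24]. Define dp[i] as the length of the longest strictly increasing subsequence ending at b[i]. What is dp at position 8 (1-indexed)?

dp[i] = 1 + max{dp[j] : j<i, b[j]<b[i]} (or 1 if no such j):
i:      1  2  3  4  5  6  7  8  9 10 11 12 13 14
b[i]:  15 16 13 16 16 17 18 20 19 20  8  7  1 24
dp:     1  2  1  2  2  3  4  5  5  6  1  1  1  7
At index 8 the value is 5.

5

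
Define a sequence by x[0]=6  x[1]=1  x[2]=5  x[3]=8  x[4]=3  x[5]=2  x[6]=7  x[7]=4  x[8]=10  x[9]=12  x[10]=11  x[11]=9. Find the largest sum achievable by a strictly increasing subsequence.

Let S[i] be the best sum of a strictly increasing subsequence ending at i:
i:      0  1  2  3  4  5  6  7  8  9 10 11
x[i]:   6  1  5  8  3  2  7  4 10 12 11  9
S:      6  1  6 14  4  3 13  8 24 36 35 23
Maximum is 36 (e.g. 1 + 5 + 8 + 10 + 12).

36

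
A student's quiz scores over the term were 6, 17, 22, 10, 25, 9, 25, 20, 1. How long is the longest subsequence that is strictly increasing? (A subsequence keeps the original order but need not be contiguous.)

4

Track the smallest tail for each achievable length (strict):
6 → extends → [6]
17 → extends → [6, 17]
22 → extends → [6, 17, 22]
10 → replaces 17 → [6, 10, 22]
25 → extends → [6, 10, 22, 25]
9 → replaces 10 → [6, 9, 22, 25]
25 → already a tail → [6, 9, 22, 25]
20 → replaces 22 → [6, 9, 20, 25]
1 → replaces 6 → [1, 9, 20, 25]
Four tails, so the longest strictly increasing subsequence has length 4 (e.g. 6, 17, 22, 25).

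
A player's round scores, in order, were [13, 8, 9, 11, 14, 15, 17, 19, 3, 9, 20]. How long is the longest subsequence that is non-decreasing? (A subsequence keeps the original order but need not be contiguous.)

8

Track the smallest tail for each achievable length (allowing ties):
13 → extends → [13]
8 → replaces 13 → [8]
9 → extends → [8, 9]
11 → extends → [8, 9, 11]
14 → extends → [8, 9, 11, 14]
15 → extends → [8, 9, 11, 14, 15]
17 → extends → [8, 9, 11, 14, 15, 17]
19 → extends → [8, 9, 11, 14, 15, 17, 19]
3 → replaces 8 → [3, 9, 11, 14, 15, 17, 19]
9 → replaces 11 → [3, 9, 9, 14, 15, 17, 19]
20 → extends → [3, 9, 9, 14, 15, 17, 19, 20]
Eight tails, so the longest non-decreasing subsequence has length 8 (e.g. 8, 9, 11, 14, 15, 17, 19, 20).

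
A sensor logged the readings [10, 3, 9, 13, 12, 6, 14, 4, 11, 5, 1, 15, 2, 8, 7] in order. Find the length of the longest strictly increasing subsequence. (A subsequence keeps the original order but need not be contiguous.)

Track the smallest tail for each achievable length (strict):
10 → extends → [10]
3 → replaces 10 → [3]
9 → extends → [3, 9]
13 → extends → [3, 9, 13]
12 → replaces 13 → [3, 9, 12]
6 → replaces 9 → [3, 6, 12]
14 → extends → [3, 6, 12, 14]
4 → replaces 6 → [3, 4, 12, 14]
11 → replaces 12 → [3, 4, 11, 14]
5 → replaces 11 → [3, 4, 5, 14]
1 → replaces 3 → [1, 4, 5, 14]
15 → extends → [1, 4, 5, 14, 15]
2 → replaces 4 → [1, 2, 5, 14, 15]
8 → replaces 14 → [1, 2, 5, 8, 15]
7 → replaces 8 → [1, 2, 5, 7, 15]
Five tails, so the longest strictly increasing subsequence has length 5 (e.g. 3, 9, 13, 14, 15).

5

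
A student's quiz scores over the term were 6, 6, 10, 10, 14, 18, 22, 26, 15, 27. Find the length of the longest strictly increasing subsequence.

Track the smallest tail for each achievable length (strict):
6 → extends → [6]
6 → already a tail → [6]
10 → extends → [6, 10]
10 → already a tail → [6, 10]
14 → extends → [6, 10, 14]
18 → extends → [6, 10, 14, 18]
22 → extends → [6, 10, 14, 18, 22]
26 → extends → [6, 10, 14, 18, 22, 26]
15 → replaces 18 → [6, 10, 14, 15, 22, 26]
27 → extends → [6, 10, 14, 15, 22, 26, 27]
Seven tails, so the longest strictly increasing subsequence has length 7 (e.g. 6, 10, 14, 18, 22, 26, 27).

7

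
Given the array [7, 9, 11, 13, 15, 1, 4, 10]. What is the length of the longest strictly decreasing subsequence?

Negate each value so 'decreasing' becomes 'increasing', then run patience tails on the negated sequence:
-7 → extends → [-7]
-9 → replaces -7 → [-9]
-11 → replaces -9 → [-11]
-13 → replaces -11 → [-13]
-15 → replaces -13 → [-15]
-1 → extends → [-15, -1]
-4 → replaces -1 → [-15, -4]
-10 → replaces -4 → [-15, -10]
Two tails, so the longest strictly decreasing subsequence of the original has length 2.

2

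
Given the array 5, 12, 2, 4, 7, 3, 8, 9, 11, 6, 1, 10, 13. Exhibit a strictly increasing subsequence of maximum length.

2, 4, 7, 8, 9, 11, 13

Patience tails give the LIS length; then backtrack through the dp parents:
5 → extends → [5]
12 → extends → [5, 12]
2 → replaces 5 → [2, 12]
4 → replaces 12 → [2, 4]
7 → extends → [2, 4, 7]
3 → replaces 4 → [2, 3, 7]
8 → extends → [2, 3, 7, 8]
9 → extends → [2, 3, 7, 8, 9]
11 → extends → [2, 3, 7, 8, 9, 11]
6 → replaces 7 → [2, 3, 6, 8, 9, 11]
1 → replaces 2 → [1, 3, 6, 8, 9, 11]
10 → replaces 11 → [1, 3, 6, 8, 9, 10]
13 → extends → [1, 3, 6, 8, 9, 10, 13]
Length 7; one witness is 2, 4, 7, 8, 9, 11, 13.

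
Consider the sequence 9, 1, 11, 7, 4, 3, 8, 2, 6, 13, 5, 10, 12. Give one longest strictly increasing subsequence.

1, 7, 8, 10, 12

Patience tails give the LIS length; then backtrack through the dp parents:
9 → extends → [9]
1 → replaces 9 → [1]
11 → extends → [1, 11]
7 → replaces 11 → [1, 7]
4 → replaces 7 → [1, 4]
3 → replaces 4 → [1, 3]
8 → extends → [1, 3, 8]
2 → replaces 3 → [1, 2, 8]
6 → replaces 8 → [1, 2, 6]
13 → extends → [1, 2, 6, 13]
5 → replaces 6 → [1, 2, 5, 13]
10 → replaces 13 → [1, 2, 5, 10]
12 → extends → [1, 2, 5, 10, 12]
Length 5; one witness is 1, 7, 8, 10, 12.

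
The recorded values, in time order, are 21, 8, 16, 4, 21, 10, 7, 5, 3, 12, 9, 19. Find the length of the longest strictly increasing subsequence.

4

Track the smallest tail for each achievable length (strict):
21 → extends → [21]
8 → replaces 21 → [8]
16 → extends → [8, 16]
4 → replaces 8 → [4, 16]
21 → extends → [4, 16, 21]
10 → replaces 16 → [4, 10, 21]
7 → replaces 10 → [4, 7, 21]
5 → replaces 7 → [4, 5, 21]
3 → replaces 4 → [3, 5, 21]
12 → replaces 21 → [3, 5, 12]
9 → replaces 12 → [3, 5, 9]
19 → extends → [3, 5, 9, 19]
Four tails, so the longest strictly increasing subsequence has length 4 (e.g. 8, 10, 12, 19).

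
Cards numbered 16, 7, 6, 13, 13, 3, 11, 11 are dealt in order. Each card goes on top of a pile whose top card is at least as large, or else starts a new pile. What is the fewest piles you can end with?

Place each on the leftmost legal pile:
16 → new pile 1 (tops now [16])
7 → pile 1 (tops now [7])
6 → pile 1 (tops now [6])
13 → new pile 2 (tops now [6, 13])
13 → pile 2 (tops now [6, 13])
3 → pile 1 (tops now [3, 13])
11 → pile 2 (tops now [3, 11])
11 → pile 2 (tops now [3, 11])
Two piles.

2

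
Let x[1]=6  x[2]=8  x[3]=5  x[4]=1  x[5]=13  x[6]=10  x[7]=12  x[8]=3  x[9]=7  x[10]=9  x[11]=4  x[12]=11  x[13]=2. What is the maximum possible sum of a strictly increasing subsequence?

Let S[i] be the best sum of a strictly increasing subsequence ending at i:
i:      1  2  3  4  5  6  7  8  9 10 11 12 13
x[i]:   6  8  5  1 13 10 12  3  7  9  4 11  2
S:      6 14  5  1 27 24 36  4 13 23  8 35  3
Maximum is 36 (e.g. 6 + 8 + 10 + 12).

36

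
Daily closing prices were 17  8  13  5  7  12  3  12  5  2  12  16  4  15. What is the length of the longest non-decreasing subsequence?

6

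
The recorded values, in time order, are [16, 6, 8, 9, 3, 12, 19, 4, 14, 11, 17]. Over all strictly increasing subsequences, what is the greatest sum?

66

Let S[i] be the best sum of a strictly increasing subsequence ending at i:
i:      1  2  3  4  5  6  7  8  9 10 11
a[i]:  16  6  8  9  3 12 19  4 14 11 17
S:     16  6 14 23  3 35 54  7 49 34 66
Maximum is 66 (e.g. 6 + 8 + 9 + 12 + 14 + 17).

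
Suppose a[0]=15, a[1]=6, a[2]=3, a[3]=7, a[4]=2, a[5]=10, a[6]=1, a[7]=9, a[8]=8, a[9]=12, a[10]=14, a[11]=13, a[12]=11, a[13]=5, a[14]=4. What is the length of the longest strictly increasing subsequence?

5

Let dp[i] be the length of the longest such subsequence ending at index i:
i:      0  1  2  3  4  5  6  7  8  9 10 11 12 13 14
a[i]:  15  6  3  7  2 10  1  9  8 12 14 13 11  5  4
dp:     1  1  1  2  1  3  1  3  3  4  5  5  4  2  2
Maximum dp value is 5.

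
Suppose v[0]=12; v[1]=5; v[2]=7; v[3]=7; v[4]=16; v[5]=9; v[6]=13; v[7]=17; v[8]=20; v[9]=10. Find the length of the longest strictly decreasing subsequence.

3

Negate each value so 'decreasing' becomes 'increasing', then run patience tails on the negated sequence:
-12 → extends → [-12]
-5 → extends → [-12, -5]
-7 → replaces -5 → [-12, -7]
-7 → already a tail → [-12, -7]
-16 → replaces -12 → [-16, -7]
-9 → replaces -7 → [-16, -9]
-13 → replaces -9 → [-16, -13]
-17 → replaces -16 → [-17, -13]
-20 → replaces -17 → [-20, -13]
-10 → extends → [-20, -13, -10]
Three tails, so the longest strictly decreasing subsequence of the original has length 3.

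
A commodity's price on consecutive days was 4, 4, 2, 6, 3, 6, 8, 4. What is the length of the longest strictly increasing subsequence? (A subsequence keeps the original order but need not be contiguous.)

Track the smallest tail for each achievable length (strict):
4 → extends → [4]
4 → already a tail → [4]
2 → replaces 4 → [2]
6 → extends → [2, 6]
3 → replaces 6 → [2, 3]
6 → extends → [2, 3, 6]
8 → extends → [2, 3, 6, 8]
4 → replaces 6 → [2, 3, 4, 8]
Four tails, so the longest strictly increasing subsequence has length 4 (e.g. 2, 3, 6, 8).

4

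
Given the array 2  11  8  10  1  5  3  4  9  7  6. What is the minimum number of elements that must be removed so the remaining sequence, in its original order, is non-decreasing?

7

Fewest deletions = n − (longest non-decreasing subsequence).
Patience tails:
2 → extends → [2]
11 → extends → [2, 11]
8 → replaces 11 → [2, 8]
10 → extends → [2, 8, 10]
1 → replaces 2 → [1, 8, 10]
5 → replaces 8 → [1, 5, 10]
3 → replaces 5 → [1, 3, 10]
4 → replaces 10 → [1, 3, 4]
9 → extends → [1, 3, 4, 9]
7 → replaces 9 → [1, 3, 4, 7]
6 → replaces 7 → [1, 3, 4, 6]
Longest non-decreasing subsequence has length 4, so deletions = 11 − 4 = 7.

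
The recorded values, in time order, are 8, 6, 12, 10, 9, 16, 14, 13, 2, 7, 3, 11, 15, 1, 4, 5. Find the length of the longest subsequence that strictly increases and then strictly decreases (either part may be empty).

inc[i] = longest strictly increasing subsequence ending at i; dec[i] = longest strictly decreasing subsequence starting at i:
i:      1  2  3  4  5  6  7  8  9 10 11 12 13 14 15 16
a[i]:   8  6 12 10  9 16 14 13  2  7  3 11 15  1  4  5
inc:    1  1  2  2  2  3  3  3  1  2  2  3  4  1  3  4
dec:    4  3  6  5  4  6  5  4  2  3  2  2  2  1  1  1
Best peak at i=6 (value 16): inc=3, dec=6, length 3+6−1 = 8.

8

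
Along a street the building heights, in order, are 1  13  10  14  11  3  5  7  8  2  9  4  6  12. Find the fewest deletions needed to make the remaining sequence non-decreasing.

7

Fewest deletions = n − (longest non-decreasing subsequence).
Patience tails:
1 → extends → [1]
13 → extends → [1, 13]
10 → replaces 13 → [1, 10]
14 → extends → [1, 10, 14]
11 → replaces 14 → [1, 10, 11]
3 → replaces 10 → [1, 3, 11]
5 → replaces 11 → [1, 3, 5]
7 → extends → [1, 3, 5, 7]
8 → extends → [1, 3, 5, 7, 8]
2 → replaces 3 → [1, 2, 5, 7, 8]
9 → extends → [1, 2, 5, 7, 8, 9]
4 → replaces 5 → [1, 2, 4, 7, 8, 9]
6 → replaces 7 → [1, 2, 4, 6, 8, 9]
12 → extends → [1, 2, 4, 6, 8, 9, 12]
Longest non-decreasing subsequence has length 7, so deletions = 14 − 7 = 7.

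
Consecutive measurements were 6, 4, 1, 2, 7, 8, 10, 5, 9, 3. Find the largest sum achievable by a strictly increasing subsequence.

Let S[i] be the best sum of a strictly increasing subsequence ending at i:
i:      1  2  3  4  5  6  7  8  9 10
a[i]:   6  4  1  2  7  8 10  5  9  3
S:      6  4  1  3 13 21 31  9 30  6
Maximum is 31 (e.g. 6 + 7 + 8 + 10).

31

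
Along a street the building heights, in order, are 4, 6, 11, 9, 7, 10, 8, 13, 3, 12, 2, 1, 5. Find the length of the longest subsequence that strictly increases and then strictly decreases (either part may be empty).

inc[i] = longest strictly increasing subsequence ending at i; dec[i] = longest strictly decreasing subsequence starting at i:
i:      1  2  3  4  5  6  7  8  9 10 11 12 13
a[i]:   4  6 11  9  7 10  8 13  3 12  2  1  5
inc:    1  2  3  3  3  4  4  5  1  5  1  1  2
dec:    4  4  6  5  4  5  4  4  3  3  2  1  1
Best peak at i=3 (value 11): inc=3, dec=6, length 3+6−1 = 8.

8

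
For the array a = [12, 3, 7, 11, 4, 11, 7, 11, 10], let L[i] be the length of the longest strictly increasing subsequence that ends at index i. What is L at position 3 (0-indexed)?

3

dp[i] = 1 + max{dp[j] : j<i, a[j]<a[i]} (or 1 if no such j):
i:      0  1  2  3  4  5  6  7  8
a[i]:  12  3  7 11  4 11  7 11 10
dp:     1  1  2  3  2  3  3  4  4
At index 3 the value is 3.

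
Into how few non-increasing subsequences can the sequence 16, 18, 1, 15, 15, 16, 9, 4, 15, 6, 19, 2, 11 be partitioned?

The minimum number of non-increasing subsequences covering a sequence equals the length of its longest strictly increasing subsequence.
LIS length is 4 (e.g. 1, 15, 16, 19), so 4 piles are needed.

4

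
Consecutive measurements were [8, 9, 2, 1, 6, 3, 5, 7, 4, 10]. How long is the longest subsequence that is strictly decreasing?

Negate each value so 'decreasing' becomes 'increasing', then run patience tails on the negated sequence:
-8 → extends → [-8]
-9 → replaces -8 → [-9]
-2 → extends → [-9, -2]
-1 → extends → [-9, -2, -1]
-6 → replaces -2 → [-9, -6, -1]
-3 → replaces -1 → [-9, -6, -3]
-5 → replaces -3 → [-9, -6, -5]
-7 → replaces -6 → [-9, -7, -5]
-4 → extends → [-9, -7, -5, -4]
-10 → replaces -9 → [-10, -7, -5, -4]
Four tails, so the longest strictly decreasing subsequence of the original has length 4.

4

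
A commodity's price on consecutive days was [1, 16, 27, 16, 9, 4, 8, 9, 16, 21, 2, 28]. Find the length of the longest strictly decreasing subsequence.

Negate each value so 'decreasing' becomes 'increasing', then run patience tails on the negated sequence:
-1 → extends → [-1]
-16 → replaces -1 → [-16]
-27 → replaces -16 → [-27]
-16 → extends → [-27, -16]
-9 → extends → [-27, -16, -9]
-4 → extends → [-27, -16, -9, -4]
-8 → replaces -4 → [-27, -16, -9, -8]
-9 → already a tail → [-27, -16, -9, -8]
-16 → already a tail → [-27, -16, -9, -8]
-21 → replaces -16 → [-27, -21, -9, -8]
-2 → extends → [-27, -21, -9, -8, -2]
-28 → replaces -27 → [-28, -21, -9, -8, -2]
Five tails, so the longest strictly decreasing subsequence of the original has length 5.

5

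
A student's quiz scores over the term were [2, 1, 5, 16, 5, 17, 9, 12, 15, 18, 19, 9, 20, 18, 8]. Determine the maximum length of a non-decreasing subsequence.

9

Let dp[i] be the length of the longest such subsequence ending at index i:
i:      1  2  3  4  5  6  7  8  9 10 11 12 13 14 15
a[i]:   2  1  5 16  5 17  9 12 15 18 19  9 20 18  8
dp:     1  1  2  3  3  4  4  5  6  7  8  5  9  8  4
Maximum dp value is 9.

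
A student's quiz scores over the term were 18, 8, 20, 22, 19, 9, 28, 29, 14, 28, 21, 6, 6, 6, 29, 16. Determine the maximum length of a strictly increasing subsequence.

5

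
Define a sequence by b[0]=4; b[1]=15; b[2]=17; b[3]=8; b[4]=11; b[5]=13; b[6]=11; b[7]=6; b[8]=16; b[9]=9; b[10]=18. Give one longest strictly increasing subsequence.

4, 8, 11, 13, 16, 18

Patience tails give the LIS length; then backtrack through the dp parents:
4 → extends → [4]
15 → extends → [4, 15]
17 → extends → [4, 15, 17]
8 → replaces 15 → [4, 8, 17]
11 → replaces 17 → [4, 8, 11]
13 → extends → [4, 8, 11, 13]
11 → already a tail → [4, 8, 11, 13]
6 → replaces 8 → [4, 6, 11, 13]
16 → extends → [4, 6, 11, 13, 16]
9 → replaces 11 → [4, 6, 9, 13, 16]
18 → extends → [4, 6, 9, 13, 16, 18]
Length 6; one witness is 4, 8, 11, 13, 16, 18.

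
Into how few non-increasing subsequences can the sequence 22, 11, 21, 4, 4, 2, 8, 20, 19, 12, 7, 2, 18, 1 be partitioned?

Place each on the leftmost legal pile:
22 → new pile 1 (tops now [22])
11 → pile 1 (tops now [11])
21 → new pile 2 (tops now [11, 21])
4 → pile 1 (tops now [4, 21])
4 → pile 1 (tops now [4, 21])
2 → pile 1 (tops now [2, 21])
8 → pile 2 (tops now [2, 8])
20 → new pile 3 (tops now [2, 8, 20])
19 → pile 3 (tops now [2, 8, 19])
12 → pile 3 (tops now [2, 8, 12])
7 → pile 2 (tops now [2, 7, 12])
2 → pile 1 (tops now [2, 7, 12])
18 → new pile 4 (tops now [2, 7, 12, 18])
1 → pile 1 (tops now [1, 7, 12, 18])
Four piles.

4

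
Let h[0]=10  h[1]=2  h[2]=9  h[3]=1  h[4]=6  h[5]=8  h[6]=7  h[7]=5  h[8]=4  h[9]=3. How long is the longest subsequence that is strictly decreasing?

7

Let dp[i] be the longest strictly decreasing subsequence ending at i:
i:      0  1  2  3  4  5  6  7  8  9
h[i]:  10  2  9  1  6  8  7  5  4  3
dp:     1  2  2  3  3  3  4  5  6  7
Maximum is 7.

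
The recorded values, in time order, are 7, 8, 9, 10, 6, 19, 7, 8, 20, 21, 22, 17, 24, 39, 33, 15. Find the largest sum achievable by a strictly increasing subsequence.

179

Let S[i] be the best sum of a strictly increasing subsequence ending at i:
i:       1   2   3   4   5   6   7   8   9  10  11  12  13  14  15  16
a[i]:    7   8   9  10   6  19   7   8  20  21  22  17  24  39  33  15
S:       7  15  24  34   6  53  13  21  73  94 116  51 140 179 173  49
Maximum is 179 (e.g. 7 + 8 + 9 + 10 + 19 + 20 + 21 + 22 + 24 + 39).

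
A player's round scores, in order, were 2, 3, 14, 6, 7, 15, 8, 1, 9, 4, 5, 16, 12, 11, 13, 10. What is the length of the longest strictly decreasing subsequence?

Let dp[i] be the longest strictly decreasing subsequence ending at i:
i:      1  2  3  4  5  6  7  8  9 10 11 12 13 14 15 16
a[i]:   2  3 14  6  7 15  8  1  9  4  5 16 12 11 13 10
dp:     1  1  1  2  2  1  2  3  2  3  3  1  2  3  2  4
Maximum is 4.

4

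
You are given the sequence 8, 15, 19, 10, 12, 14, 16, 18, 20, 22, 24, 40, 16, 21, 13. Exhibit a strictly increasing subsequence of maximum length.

8, 10, 12, 14, 16, 18, 20, 22, 24, 40

Patience tails give the LIS length; then backtrack through the dp parents:
8 → extends → [8]
15 → extends → [8, 15]
19 → extends → [8, 15, 19]
10 → replaces 15 → [8, 10, 19]
12 → replaces 19 → [8, 10, 12]
14 → extends → [8, 10, 12, 14]
16 → extends → [8, 10, 12, 14, 16]
18 → extends → [8, 10, 12, 14, 16, 18]
20 → extends → [8, 10, 12, 14, 16, 18, 20]
22 → extends → [8, 10, 12, 14, 16, 18, 20, 22]
24 → extends → [8, 10, 12, 14, 16, 18, 20, 22, 24]
40 → extends → [8, 10, 12, 14, 16, 18, 20, 22, 24, 40]
16 → already a tail → [8, 10, 12, 14, 16, 18, 20, 22, 24, 40]
21 → replaces 22 → [8, 10, 12, 14, 16, 18, 20, 21, 24, 40]
13 → replaces 14 → [8, 10, 12, 13, 16, 18, 20, 21, 24, 40]
Length 10; one witness is 8, 10, 12, 14, 16, 18, 20, 22, 24, 40.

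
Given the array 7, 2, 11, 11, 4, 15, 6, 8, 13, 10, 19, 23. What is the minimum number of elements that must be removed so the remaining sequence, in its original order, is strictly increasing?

Fewest deletions = n − (longest strictly increasing subsequence).
Patience tails:
7 → extends → [7]
2 → replaces 7 → [2]
11 → extends → [2, 11]
11 → already a tail → [2, 11]
4 → replaces 11 → [2, 4]
15 → extends → [2, 4, 15]
6 → replaces 15 → [2, 4, 6]
8 → extends → [2, 4, 6, 8]
13 → extends → [2, 4, 6, 8, 13]
10 → replaces 13 → [2, 4, 6, 8, 10]
19 → extends → [2, 4, 6, 8, 10, 19]
23 → extends → [2, 4, 6, 8, 10, 19, 23]
Longest strictly increasing subsequence has length 7, so deletions = 12 − 7 = 5.

5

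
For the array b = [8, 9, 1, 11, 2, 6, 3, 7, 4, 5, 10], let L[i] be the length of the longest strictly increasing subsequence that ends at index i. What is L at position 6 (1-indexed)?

dp[i] = 1 + max{dp[j] : j<i, b[j]<b[i]} (or 1 if no such j):
i:      1  2  3  4  5  6  7  8  9 10 11
b[i]:   8  9  1 11  2  6  3  7  4  5 10
dp:     1  2  1  3  2  3  3  4  4  5  6
At index 6 the value is 3.

3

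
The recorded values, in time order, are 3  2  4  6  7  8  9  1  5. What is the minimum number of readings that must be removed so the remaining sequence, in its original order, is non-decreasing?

3

Fewest deletions = n − (longest non-decreasing subsequence).
Patience tails:
3 → extends → [3]
2 → replaces 3 → [2]
4 → extends → [2, 4]
6 → extends → [2, 4, 6]
7 → extends → [2, 4, 6, 7]
8 → extends → [2, 4, 6, 7, 8]
9 → extends → [2, 4, 6, 7, 8, 9]
1 → replaces 2 → [1, 4, 6, 7, 8, 9]
5 → replaces 6 → [1, 4, 5, 7, 8, 9]
Longest non-decreasing subsequence has length 6, so deletions = 9 − 6 = 3.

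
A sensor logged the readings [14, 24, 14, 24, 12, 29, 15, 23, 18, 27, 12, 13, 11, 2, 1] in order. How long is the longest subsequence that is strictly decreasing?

7

Negate each value so 'decreasing' becomes 'increasing', then run patience tails on the negated sequence:
-14 → extends → [-14]
-24 → replaces -14 → [-24]
-14 → extends → [-24, -14]
-24 → already a tail → [-24, -14]
-12 → extends → [-24, -14, -12]
-29 → replaces -24 → [-29, -14, -12]
-15 → replaces -14 → [-29, -15, -12]
-23 → replaces -15 → [-29, -23, -12]
-18 → replaces -12 → [-29, -23, -18]
-27 → replaces -23 → [-29, -27, -18]
-12 → extends → [-29, -27, -18, -12]
-13 → replaces -12 → [-29, -27, -18, -13]
-11 → extends → [-29, -27, -18, -13, -11]
-2 → extends → [-29, -27, -18, -13, -11, -2]
-1 → extends → [-29, -27, -18, -13, -11, -2, -1]
Seven tails, so the longest strictly decreasing subsequence of the original has length 7.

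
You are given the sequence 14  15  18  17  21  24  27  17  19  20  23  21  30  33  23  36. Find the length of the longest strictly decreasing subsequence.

Negate each value so 'decreasing' becomes 'increasing', then run patience tails on the negated sequence:
-14 → extends → [-14]
-15 → replaces -14 → [-15]
-18 → replaces -15 → [-18]
-17 → extends → [-18, -17]
-21 → replaces -18 → [-21, -17]
-24 → replaces -21 → [-24, -17]
-27 → replaces -24 → [-27, -17]
-17 → already a tail → [-27, -17]
-19 → replaces -17 → [-27, -19]
-20 → replaces -19 → [-27, -20]
-23 → replaces -20 → [-27, -23]
-21 → extends → [-27, -23, -21]
-30 → replaces -27 → [-30, -23, -21]
-33 → replaces -30 → [-33, -23, -21]
-23 → already a tail → [-33, -23, -21]
-36 → replaces -33 → [-36, -23, -21]
Three tails, so the longest strictly decreasing subsequence of the original has length 3.

3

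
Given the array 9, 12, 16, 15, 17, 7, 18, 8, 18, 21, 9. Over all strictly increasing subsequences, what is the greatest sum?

93

Let S[i] be the best sum of a strictly increasing subsequence ending at i:
i:      1  2  3  4  5  6  7  8  9 10 11
a[i]:   9 12 16 15 17  7 18  8 18 21  9
S:      9 21 37 36 54  7 72 15 72 93 24
Maximum is 93 (e.g. 9 + 12 + 16 + 17 + 18 + 21).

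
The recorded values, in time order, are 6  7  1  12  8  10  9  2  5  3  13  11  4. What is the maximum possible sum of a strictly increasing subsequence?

44

Let S[i] be the best sum of a strictly increasing subsequence ending at i:
i:      1  2  3  4  5  6  7  8  9 10 11 12 13
a[i]:   6  7  1 12  8 10  9  2  5  3 13 11  4
S:      6 13  1 25 21 31 30  3  8  6 44 42 10
Maximum is 44 (e.g. 6 + 7 + 8 + 10 + 13).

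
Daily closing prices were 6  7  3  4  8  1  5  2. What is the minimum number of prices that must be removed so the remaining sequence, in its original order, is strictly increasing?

5

Fewest deletions = n − (longest strictly increasing subsequence).
i:     1 2 3 4 5 6 7 8
a[i]:  6 7 3 4 8 1 5 2
dp:    1 2 1 2 3 1 3 2
max dp = 3, so deletions = 8 − 3 = 5.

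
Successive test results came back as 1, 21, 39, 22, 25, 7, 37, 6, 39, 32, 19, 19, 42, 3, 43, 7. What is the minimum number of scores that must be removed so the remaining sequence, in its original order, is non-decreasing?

8

Fewest deletions = n − (longest non-decreasing subsequence).
Patience tails:
1 → extends → [1]
21 → extends → [1, 21]
39 → extends → [1, 21, 39]
22 → replaces 39 → [1, 21, 22]
25 → extends → [1, 21, 22, 25]
7 → replaces 21 → [1, 7, 22, 25]
37 → extends → [1, 7, 22, 25, 37]
6 → replaces 7 → [1, 6, 22, 25, 37]
39 → extends → [1, 6, 22, 25, 37, 39]
32 → replaces 37 → [1, 6, 22, 25, 32, 39]
19 → replaces 22 → [1, 6, 19, 25, 32, 39]
19 → replaces 25 → [1, 6, 19, 19, 32, 39]
42 → extends → [1, 6, 19, 19, 32, 39, 42]
3 → replaces 6 → [1, 3, 19, 19, 32, 39, 42]
43 → extends → [1, 3, 19, 19, 32, 39, 42, 43]
7 → replaces 19 → [1, 3, 7, 19, 32, 39, 42, 43]
Longest non-decreasing subsequence has length 8, so deletions = 16 − 8 = 8.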